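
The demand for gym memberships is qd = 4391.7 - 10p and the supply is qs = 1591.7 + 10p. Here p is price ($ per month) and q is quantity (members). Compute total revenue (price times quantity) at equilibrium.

Total revenue = 418838

At equilibrium qd = qs, so 4391.7 - 10p = 1591.7 + 10p; collecting terms, 2800 = 20p and p* = 140.
Substitute back: q* = 4391.7 - 10(140) = 2991.7.
Total revenue = p* × q* = 140 × 2991.7 = 418838.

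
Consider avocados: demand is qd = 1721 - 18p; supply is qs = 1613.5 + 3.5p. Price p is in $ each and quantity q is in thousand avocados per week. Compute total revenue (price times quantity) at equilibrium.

Total revenue = 8155

Equating demand and supply, 1721 - 18p = 1613.5 + 3.5p gives 21.5p = 107.5, so p* = 5.
Substitute back: q* = 1721 - 18(5) = 1631.
Total revenue = p* × q* = 5 × 1631 = 8155.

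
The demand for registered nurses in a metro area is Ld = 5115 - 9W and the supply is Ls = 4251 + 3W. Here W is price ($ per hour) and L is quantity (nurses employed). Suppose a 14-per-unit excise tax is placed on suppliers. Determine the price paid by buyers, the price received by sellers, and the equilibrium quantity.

W_b = 75.5, W_s = 61.5, L = 4435.5

With a tax of 14 on suppliers, they supply based on the net price W_s = W_b - 14, so Ls = 4209 + 3W_b.
Equate demand and the shifted supply: 5115 - 9W_b = 4209 + 3W_b, giving 12W_b = 906, so W_b = 75.5.
So W_s = 61.5 and the quantity traded is L = 5115 - 9(75.5) = 4435.5.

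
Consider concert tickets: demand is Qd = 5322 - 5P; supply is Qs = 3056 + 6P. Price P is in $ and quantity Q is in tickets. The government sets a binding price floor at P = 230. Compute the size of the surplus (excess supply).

Surplus = 264

At P = 230: Qd = 4172 and Qs = 4436.
Surplus = Qs - Qd = 4436 - 4172 = 264.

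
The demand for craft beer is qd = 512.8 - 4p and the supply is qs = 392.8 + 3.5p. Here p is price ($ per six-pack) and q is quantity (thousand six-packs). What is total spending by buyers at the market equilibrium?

Total spending by buyers = 7180.8

Set qd = qs: 512.8 - 4p = 392.8 + 3.5p, so 120 = 7.5p and p* = 16.
From the demand curve, q* = 512.8 - 4(16) = 448.8.
Total spending by buyers = p* × q* = 16 × 448.8 = 7180.8.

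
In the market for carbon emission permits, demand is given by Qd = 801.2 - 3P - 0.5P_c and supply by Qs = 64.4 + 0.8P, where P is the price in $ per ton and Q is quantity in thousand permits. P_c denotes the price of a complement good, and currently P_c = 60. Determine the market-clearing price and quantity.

With P_c = 60, demand is Qd = 771.2 - 3P.
Set Qd = Qs: 771.2 - 3P = 64.4 + 0.8P, so 706.8 = 3.8P and P* = 186.
Substitute back: Q* = 771.2 - 3(186) = 213.2.

P* = 186, Q* = 213.2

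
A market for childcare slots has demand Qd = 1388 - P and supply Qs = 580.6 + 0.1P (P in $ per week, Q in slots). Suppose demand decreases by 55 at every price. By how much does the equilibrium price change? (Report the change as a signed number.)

ΔP = -50

Equating demand and supply, 1388 - P = 580.6 + 0.1P gives 1.1P = 807.4, so P* = 734.
Substitute back: Q* = 1388 - 734 = 654.
After the shift, demand is Qd = 1333 - P.
The new intersection has 752.4 = 1.1P, i.e. P = 684, Q = 649.
ΔP = 684 - 734 = -50.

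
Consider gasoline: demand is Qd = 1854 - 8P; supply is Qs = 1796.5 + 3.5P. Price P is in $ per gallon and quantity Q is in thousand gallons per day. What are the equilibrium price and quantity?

P* = 5, Q* = 1814

Set Qd = Qs: 1854 - 8P = 1796.5 + 3.5P, so 57.5 = 11.5P and P* = 5.
Plugging P* into demand: Q* = 1854 - 8(5) = 1814.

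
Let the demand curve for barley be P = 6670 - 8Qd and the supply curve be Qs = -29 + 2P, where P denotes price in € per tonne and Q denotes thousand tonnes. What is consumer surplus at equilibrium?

Consumer surplus = 2452356

Solving each curve for Q: Qd = 833.75 - 0.125P.
At equilibrium Qd = Qs, so 833.75 - 0.125P = -29 + 2P; collecting terms, 862.75 = 2.125P and P* = 406.
Plugging P* into demand: Q* = 833.75 - 0.125(406) = 783.
Demand choke price (Qd = 0): P = 833.75/0.125 = 6670. Consumer surplus = ½ × (6670 - 406) × 783 = 2452356.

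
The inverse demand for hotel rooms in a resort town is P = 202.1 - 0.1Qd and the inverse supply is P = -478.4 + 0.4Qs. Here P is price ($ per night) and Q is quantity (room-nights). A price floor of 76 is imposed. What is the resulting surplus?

Surplus = 125

In direct form, Qd = 2021 - 10P and Qs = 1196 + 2.5P.
With P fixed at 76, quantity demanded is 1261 and quantity supplied is 1386.
Surplus = Qs - Qd = 1386 - 1261 = 125.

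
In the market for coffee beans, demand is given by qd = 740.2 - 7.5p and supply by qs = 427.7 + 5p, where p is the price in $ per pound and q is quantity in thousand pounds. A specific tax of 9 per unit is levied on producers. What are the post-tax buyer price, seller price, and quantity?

p_b = 28.6, p_s = 19.6, q = 525.7

Producers keep p_s = p_b - 9 per unit, so supply in terms of the buyer price is qs = 382.7 + 5p_b.
Market clearing requires 740.2 - 7.5p_b = 382.7 + 5p_b; hence 357.5 = 12.5p_b and p_b = 28.6.
So p_s = 19.6 and the quantity traded is q = 740.2 - 7.5(28.6) = 525.7.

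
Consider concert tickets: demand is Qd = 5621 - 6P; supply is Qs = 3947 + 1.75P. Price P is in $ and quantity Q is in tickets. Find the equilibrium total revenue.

Total revenue = 934200

Set Qd = Qs: 5621 - 6P = 3947 + 1.75P, so 1674 = 7.75P and P* = 216.
Plugging P* into demand: Q* = 5621 - 6(216) = 4325.
Total revenue = P* × Q* = 216 × 4325 = 934200.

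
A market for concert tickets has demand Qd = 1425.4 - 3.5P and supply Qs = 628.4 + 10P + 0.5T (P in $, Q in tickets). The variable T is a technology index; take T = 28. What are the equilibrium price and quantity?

P* = 58, Q* = 1222.4

With T = 28, supply is Qs = 642.4 + 10P.
The market clears where 1425.4 - 3.5P = 642.4 + 10P. Rearranging, 13.5P = 783, hence P* = 58.
From the demand curve, Q* = 1425.4 - 3.5(58) = 1222.4.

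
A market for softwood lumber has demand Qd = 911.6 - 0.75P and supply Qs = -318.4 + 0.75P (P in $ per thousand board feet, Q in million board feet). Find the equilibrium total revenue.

Total revenue = 243212

At equilibrium Qd = Qs, so 911.6 - 0.75P = -318.4 + 0.75P; collecting terms, 1230 = 1.5P and P* = 820.
Then Q* = 911.6 - 0.75(820) = 296.6.
Total revenue = P* × Q* = 820 × 296.6 = 243212.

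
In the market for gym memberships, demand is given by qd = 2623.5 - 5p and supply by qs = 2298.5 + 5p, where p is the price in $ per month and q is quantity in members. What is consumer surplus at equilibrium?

Consumer surplus = 605652.1

Set qd = qs: 2623.5 - 5p = 2298.5 + 5p, so 325 = 10p and p* = 32.5.
Plugging p* into demand: q* = 2623.5 - 5(32.5) = 2461.
Demand choke price (qd = 0): p = 2623.5/5 = 524.7. Consumer surplus = ½ × (524.7 - 32.5) × 2461 = 605652.1.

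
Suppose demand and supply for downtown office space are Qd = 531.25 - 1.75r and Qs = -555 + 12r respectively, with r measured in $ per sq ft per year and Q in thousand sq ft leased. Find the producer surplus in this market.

Set Qd = Qs: 531.25 - 1.75r = -555 + 12r, so 1086.25 = 13.75r and r* = 79.
Then Q* = 531.25 - 1.75(79) = 393.
Supply choke price (Qs = 0): r = 46.25. Producer surplus = ½ × (79 - 46.25) × 393 = 6435.375.

Producer surplus = 6435.375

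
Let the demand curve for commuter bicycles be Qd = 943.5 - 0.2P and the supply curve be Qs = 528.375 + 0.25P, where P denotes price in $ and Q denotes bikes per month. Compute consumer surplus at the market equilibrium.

Equating demand and supply, 943.5 - 0.2P = 528.375 + 0.25P gives 0.45P = 415.125, so P* = 922.5.
Then Q* = 943.5 - 0.2(922.5) = 759.
Demand choke price (Qd = 0): P = 943.5/0.2 = 4717.5. Consumer surplus = ½ × (4717.5 - 922.5) × 759 = 1440202.5.

Consumer surplus = 1440202.5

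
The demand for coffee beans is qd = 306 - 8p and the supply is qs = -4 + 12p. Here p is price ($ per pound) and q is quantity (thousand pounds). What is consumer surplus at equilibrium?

The market clears where 306 - 8p = -4 + 12p. Rearranging, 20p = 310, hence p* = 15.5.
Then q* = 306 - 8(15.5) = 182.
Demand choke price (qd = 0): p = 306/8 = 38.25. Consumer surplus = ½ × (38.25 - 15.5) × 182 = 2070.25.

Consumer surplus = 2070.25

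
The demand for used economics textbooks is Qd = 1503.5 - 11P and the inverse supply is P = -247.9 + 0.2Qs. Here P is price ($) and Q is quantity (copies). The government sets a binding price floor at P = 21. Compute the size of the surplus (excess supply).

Surplus = 72

Rewriting in direct form: Qs = 1239.5 + 5P.
Evaluating both curves at the floor price 21 gives Qd = 1272.5, Qs = 1344.5.
Surplus = Qs - Qd = 1344.5 - 1272.5 = 72.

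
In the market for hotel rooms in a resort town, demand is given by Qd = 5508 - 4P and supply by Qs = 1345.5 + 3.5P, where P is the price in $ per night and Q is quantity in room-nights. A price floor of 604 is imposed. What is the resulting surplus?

With P fixed at 604, quantity demanded is 3092 and quantity supplied is 3459.5.
Surplus = Qs - Qd = 3459.5 - 3092 = 367.5.

Surplus = 367.5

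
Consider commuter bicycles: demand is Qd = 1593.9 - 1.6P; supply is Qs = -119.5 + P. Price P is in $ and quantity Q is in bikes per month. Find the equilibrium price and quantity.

P* = 659, Q* = 539.5

Equating demand and supply, 1593.9 - 1.6P = -119.5 + P gives 2.6P = 1713.4, so P* = 659.
Then Q* = 1593.9 - 1.6(659) = 539.5.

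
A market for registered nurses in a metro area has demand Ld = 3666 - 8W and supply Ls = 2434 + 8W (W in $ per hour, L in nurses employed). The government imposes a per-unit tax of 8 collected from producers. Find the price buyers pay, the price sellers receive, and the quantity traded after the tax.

With a tax of 8 on producers, they supply based on the net price W_s = W_b - 8, so Ls = 2370 + 8W_b.
Equate demand and the shifted supply: 3666 - 8W_b = 2370 + 8W_b, giving 16W_b = 1296, so W_b = 81.
So W_s = 73 and the quantity traded is L = 3666 - 8(81) = 3018.

W_b = 81, W_s = 73, L = 3018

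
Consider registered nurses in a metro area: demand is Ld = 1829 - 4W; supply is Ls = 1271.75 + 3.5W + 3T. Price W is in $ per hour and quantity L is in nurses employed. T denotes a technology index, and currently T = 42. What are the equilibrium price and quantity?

With T = 42, supply is Ls = 1397.75 + 3.5W.
The market clears where 1829 - 4W = 1397.75 + 3.5W. Rearranging, 7.5W = 431.25, hence W* = 57.5.
Then L* = 1829 - 4(57.5) = 1599.

W* = 57.5, L* = 1599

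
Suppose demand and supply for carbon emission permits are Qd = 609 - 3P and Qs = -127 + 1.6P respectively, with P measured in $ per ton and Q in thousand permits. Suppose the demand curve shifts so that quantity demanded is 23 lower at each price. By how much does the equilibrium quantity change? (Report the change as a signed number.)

ΔQ = -8

Set Qd = Qs: 609 - 3P = -127 + 1.6P, so 736 = 4.6P and P* = 160.
From the demand curve, Q* = 609 - 3(160) = 129.
After the shift, demand is Qd = 586 - 3P.
Re-solving, 4.6P = 713 gives P = 155 and Q = 121.
ΔQ = 121 - 129 = -8.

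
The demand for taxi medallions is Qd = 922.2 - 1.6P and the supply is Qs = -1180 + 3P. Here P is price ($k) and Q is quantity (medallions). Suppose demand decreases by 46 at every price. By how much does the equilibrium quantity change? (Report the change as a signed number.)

ΔQ = -30

Equating demand and supply, 922.2 - 1.6P = -1180 + 3P gives 4.6P = 2102.2, so P* = 457.
Substitute back: Q* = 922.2 - 1.6(457) = 191.
After the shift, demand is Qd = 876.2 - 1.6P.
Re-solving, 4.6P = 2056.2 gives P = 447 and Q = 161.
ΔQ = 161 - 191 = -30.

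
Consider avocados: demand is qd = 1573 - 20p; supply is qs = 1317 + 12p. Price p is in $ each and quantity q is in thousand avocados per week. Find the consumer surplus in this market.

The market clears where 1573 - 20p = 1317 + 12p. Rearranging, 32p = 256, hence p* = 8.
Substitute back: q* = 1573 - 20(8) = 1413.
Demand choke price (qd = 0): p = 1573/20 = 78.65. Consumer surplus = ½ × (78.65 - 8) × 1413 = 49914.225.

Consumer surplus = 49914.225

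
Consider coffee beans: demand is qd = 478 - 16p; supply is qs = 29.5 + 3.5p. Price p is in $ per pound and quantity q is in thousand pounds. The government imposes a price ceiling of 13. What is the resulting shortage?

At p = 13: qd = 270 and qs = 75.
Shortage = qd - qs = 270 - 75 = 195.

Shortage = 195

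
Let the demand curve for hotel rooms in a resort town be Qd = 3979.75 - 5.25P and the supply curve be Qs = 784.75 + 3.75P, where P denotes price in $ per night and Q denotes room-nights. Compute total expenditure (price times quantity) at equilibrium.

At equilibrium Qd = Qs, so 3979.75 - 5.25P = 784.75 + 3.75P; collecting terms, 3195 = 9P and P* = 355.
Substitute back: Q* = 3979.75 - 5.25(355) = 2116.
Total expenditure = P* × Q* = 355 × 2116 = 751180.

Total expenditure = 751180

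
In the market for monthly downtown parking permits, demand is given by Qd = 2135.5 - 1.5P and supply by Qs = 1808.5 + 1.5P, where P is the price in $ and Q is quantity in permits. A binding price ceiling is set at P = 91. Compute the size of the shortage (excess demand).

Shortage = 54

At P = 91: Qd = 1999 and Qs = 1945.
Shortage = Qd - Qs = 1999 - 1945 = 54.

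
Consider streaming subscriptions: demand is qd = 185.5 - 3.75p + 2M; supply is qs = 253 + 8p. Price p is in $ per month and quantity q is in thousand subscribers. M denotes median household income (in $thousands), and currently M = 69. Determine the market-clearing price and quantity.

p* = 6, q* = 301

With M = 69, demand is qd = 323.5 - 3.75p.
The market clears where 323.5 - 3.75p = 253 + 8p. Rearranging, 11.75p = 70.5, hence p* = 6.
Plugging p* into demand: q* = 323.5 - 3.75(6) = 301.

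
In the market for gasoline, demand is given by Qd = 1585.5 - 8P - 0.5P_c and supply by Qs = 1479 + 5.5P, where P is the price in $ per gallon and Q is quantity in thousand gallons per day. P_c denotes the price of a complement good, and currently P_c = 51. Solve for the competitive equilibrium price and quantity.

With P_c = 51, demand is Qd = 1560 - 8P.
Equating demand and supply, 1560 - 8P = 1479 + 5.5P gives 13.5P = 81, so P* = 6.
Substitute back: Q* = 1560 - 8(6) = 1512.

P* = 6, Q* = 1512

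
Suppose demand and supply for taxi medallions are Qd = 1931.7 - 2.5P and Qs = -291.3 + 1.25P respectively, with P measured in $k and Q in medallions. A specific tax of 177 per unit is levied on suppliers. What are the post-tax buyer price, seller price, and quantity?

P_b = 651.8, P_s = 474.8, Q = 302.2

With a tax of 177 on suppliers, they supply based on the net price P_s = P_b - 177, so Qs = -512.55 + 1.25P_b.
Market clearing requires 1931.7 - 2.5P_b = -512.55 + 1.25P_b; hence 2444.25 = 3.75P_b and P_b = 651.8.
So P_s = 474.8 and the quantity traded is Q = 1931.7 - 2.5(651.8) = 302.2.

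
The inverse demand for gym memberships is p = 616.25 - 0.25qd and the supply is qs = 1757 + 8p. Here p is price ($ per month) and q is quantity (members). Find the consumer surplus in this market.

Consumer surplus = 621055.125

Rewriting in direct form: qd = 2465 - 4p.
The market clears where 2465 - 4p = 1757 + 8p. Rearranging, 12p = 708, hence p* = 59.
Plugging p* into demand: q* = 2465 - 4(59) = 2229.
Demand choke price (qd = 0): p = 2465/4 = 616.25. Consumer surplus = ½ × (616.25 - 59) × 2229 = 621055.125.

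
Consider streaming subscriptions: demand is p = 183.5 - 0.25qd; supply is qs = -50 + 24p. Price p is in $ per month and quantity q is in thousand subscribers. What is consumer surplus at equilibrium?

Inverting to quantity form: qd = 734 - 4p.
The market clears where 734 - 4p = -50 + 24p. Rearranging, 28p = 784, hence p* = 28.
Substitute back: q* = 734 - 4(28) = 622.
Demand choke price (qd = 0): p = 734/4 = 183.5. Consumer surplus = ½ × (183.5 - 28) × 622 = 48360.5.

Consumer surplus = 48360.5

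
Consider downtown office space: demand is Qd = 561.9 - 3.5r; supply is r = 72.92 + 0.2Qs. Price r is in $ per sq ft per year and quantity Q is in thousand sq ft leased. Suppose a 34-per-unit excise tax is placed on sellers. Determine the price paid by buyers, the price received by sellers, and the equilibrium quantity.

In direct form, Qs = -364.6 + 5r.
With a tax of 34 on sellers, they supply based on the net price r_s = r_b - 34, so Qs = -534.6 + 5r_b.
Market clearing requires 561.9 - 3.5r_b = -534.6 + 5r_b; hence 1096.5 = 8.5r_b and r_b = 129.
So r_s = 95 and the quantity traded is Q = 561.9 - 3.5(129) = 110.4.

r_b = 129, r_s = 95, Q = 110.4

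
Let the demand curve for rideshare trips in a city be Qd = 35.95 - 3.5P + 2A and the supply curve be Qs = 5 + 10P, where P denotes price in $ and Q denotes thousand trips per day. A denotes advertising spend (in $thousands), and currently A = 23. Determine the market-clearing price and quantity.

With A = 23, demand is Qd = 81.95 - 3.5P.
At equilibrium Qd = Qs, so 81.95 - 3.5P = 5 + 10P; collecting terms, 76.95 = 13.5P and P* = 5.7.
Substitute back: Q* = 81.95 - 3.5(5.7) = 62.

P* = 5.7, Q* = 62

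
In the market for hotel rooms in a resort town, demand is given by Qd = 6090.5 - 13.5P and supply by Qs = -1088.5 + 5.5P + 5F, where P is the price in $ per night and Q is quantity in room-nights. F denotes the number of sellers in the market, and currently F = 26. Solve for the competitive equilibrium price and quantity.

P* = 371, Q* = 1082

With F = 26, supply is Qs = -958.5 + 5.5P.
Set Qd = Qs: 6090.5 - 13.5P = -958.5 + 5.5P, so 7049 = 19P and P* = 371.
Then Q* = 6090.5 - 13.5(371) = 1082.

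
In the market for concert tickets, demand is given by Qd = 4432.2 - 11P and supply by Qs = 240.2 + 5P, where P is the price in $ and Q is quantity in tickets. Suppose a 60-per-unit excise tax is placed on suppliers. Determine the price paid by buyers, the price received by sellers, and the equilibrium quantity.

P_b = 280.75, P_s = 220.75, Q = 1343.95

With a tax of 60 on suppliers, they supply based on the net price P_s = P_b - 60, so Qs = -59.8 + 5P_b.
Market clearing requires 4432.2 - 11P_b = -59.8 + 5P_b; hence 4492 = 16P_b and P_b = 280.75.
Then P_s = 280.75 - 60 = 220.75 and Q = 4432.2 - 11(280.75) = 1343.95.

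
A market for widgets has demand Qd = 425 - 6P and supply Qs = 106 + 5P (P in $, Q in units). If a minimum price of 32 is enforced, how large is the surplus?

Surplus = 33

At P = 32: Qd = 233 and Qs = 266.
Surplus = Qs - Qd = 266 - 233 = 33.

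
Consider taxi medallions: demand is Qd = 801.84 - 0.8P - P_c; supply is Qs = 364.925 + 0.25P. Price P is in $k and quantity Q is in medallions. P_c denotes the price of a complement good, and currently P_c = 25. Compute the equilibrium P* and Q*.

With P_c = 25, demand is Qd = 776.84 - 0.8P.
Equating demand and supply, 776.84 - 0.8P = 364.925 + 0.25P gives 1.05P = 411.915, so P* = 392.3.
Then Q* = 776.84 - 0.8(392.3) = 463.

P* = 392.3, Q* = 463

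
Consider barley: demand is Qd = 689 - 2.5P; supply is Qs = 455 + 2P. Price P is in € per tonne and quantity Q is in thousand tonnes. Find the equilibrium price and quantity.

P* = 52, Q* = 559

Equating demand and supply, 689 - 2.5P = 455 + 2P gives 4.5P = 234, so P* = 52.
From the demand curve, Q* = 689 - 2.5(52) = 559.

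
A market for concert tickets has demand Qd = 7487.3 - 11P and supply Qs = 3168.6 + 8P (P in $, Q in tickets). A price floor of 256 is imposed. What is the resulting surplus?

At P = 256: Qd = 4671.3 and Qs = 5216.6.
Surplus = Qs - Qd = 5216.6 - 4671.3 = 545.3.

Surplus = 545.3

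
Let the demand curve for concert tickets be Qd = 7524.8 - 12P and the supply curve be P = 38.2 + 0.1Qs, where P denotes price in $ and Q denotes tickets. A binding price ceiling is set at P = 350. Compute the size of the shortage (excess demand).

Shortage = 206.8

Rewriting in direct form: Qs = -382 + 10P.
With P fixed at 350, quantity demanded is 3324.8 and quantity supplied is 3118.
Shortage = Qd - Qs = 3324.8 - 3118 = 206.8.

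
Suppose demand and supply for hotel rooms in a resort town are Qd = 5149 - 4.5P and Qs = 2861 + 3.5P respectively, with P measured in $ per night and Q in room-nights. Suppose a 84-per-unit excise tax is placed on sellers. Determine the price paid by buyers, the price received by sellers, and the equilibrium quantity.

With a tax of 84 on sellers, they supply based on the net price P_s = P_b - 84, so Qs = 2567 + 3.5P_b.
Set Qd = Qs: 5149 - 4.5P_b = 2567 + 3.5P_b, so 2582 = 8P_b and P_b = 322.75.
Then P_s = 322.75 - 84 = 238.75 and Q = 5149 - 4.5(322.75) = 3696.625.

P_b = 322.75, P_s = 238.75, Q = 3696.625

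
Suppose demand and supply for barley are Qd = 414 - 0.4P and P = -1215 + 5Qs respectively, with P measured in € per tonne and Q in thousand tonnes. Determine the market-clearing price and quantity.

P* = 285, Q* = 300

In direct form, Qs = 243 + 0.2P.
Set Qd = Qs: 414 - 0.4P = 243 + 0.2P, so 171 = 0.6P and P* = 285.
Then Q* = 414 - 0.4(285) = 300.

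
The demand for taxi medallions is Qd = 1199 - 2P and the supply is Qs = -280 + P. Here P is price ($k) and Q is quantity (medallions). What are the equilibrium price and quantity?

P* = 493, Q* = 213

At equilibrium Qd = Qs, so 1199 - 2P = -280 + P; collecting terms, 1479 = 3P and P* = 493.
Substitute back: Q* = 1199 - 2(493) = 213.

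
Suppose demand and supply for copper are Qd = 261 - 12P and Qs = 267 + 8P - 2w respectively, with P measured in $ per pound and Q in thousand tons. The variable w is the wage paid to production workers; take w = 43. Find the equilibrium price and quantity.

With w = 43, supply is Qs = 181 + 8P.
Equating demand and supply, 261 - 12P = 181 + 8P gives 20P = 80, so P* = 4.
Then Q* = 261 - 12(4) = 213.

P* = 4, Q* = 213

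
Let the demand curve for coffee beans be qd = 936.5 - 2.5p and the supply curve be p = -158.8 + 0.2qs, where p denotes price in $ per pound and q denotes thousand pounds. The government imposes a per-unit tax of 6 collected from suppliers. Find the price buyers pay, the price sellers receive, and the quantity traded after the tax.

Rewriting in direct form: qs = 794 + 5p.
Suppliers keep p_s = p_b - 6 per unit, so supply in terms of the buyer price is qs = 764 + 5p_b.
Equate demand and the shifted supply: 936.5 - 2.5p_b = 764 + 5p_b, giving 7.5p_b = 172.5, so p_b = 23.
Then p_s = 23 - 6 = 17 and q = 936.5 - 2.5(23) = 879.

p_b = 23, p_s = 17, q = 879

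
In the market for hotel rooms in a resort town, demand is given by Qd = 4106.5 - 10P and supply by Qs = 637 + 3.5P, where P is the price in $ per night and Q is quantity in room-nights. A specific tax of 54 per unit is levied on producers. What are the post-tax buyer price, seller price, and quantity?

P_b = 271, P_s = 217, Q = 1396.5

Producers keep P_s = P_b - 54 per unit, so supply in terms of the buyer price is Qs = 448 + 3.5P_b.
Market clearing requires 4106.5 - 10P_b = 448 + 3.5P_b; hence 3658.5 = 13.5P_b and P_b = 271.
So P_s = 217 and the quantity traded is Q = 4106.5 - 10(271) = 1396.5.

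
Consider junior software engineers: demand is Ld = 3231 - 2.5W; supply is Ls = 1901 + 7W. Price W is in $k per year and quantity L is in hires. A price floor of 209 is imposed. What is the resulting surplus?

Surplus = 655.5

With W fixed at 209, quantity demanded is 2708.5 and quantity supplied is 3364.
Surplus = Ls - Ld = 3364 - 2708.5 = 655.5.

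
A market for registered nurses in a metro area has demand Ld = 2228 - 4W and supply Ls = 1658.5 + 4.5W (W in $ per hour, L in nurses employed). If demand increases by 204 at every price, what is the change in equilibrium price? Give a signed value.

The market clears where 2228 - 4W = 1658.5 + 4.5W. Rearranging, 8.5W = 569.5, hence W* = 67.
Substitute back: L* = 2228 - 4(67) = 1960.
After the shift, demand is Ld = 2432 - 4W.
The new intersection has 773.5 = 8.5W, i.e. W = 91, L = 2068.
ΔW = 91 - 67 = 24.

ΔW = 24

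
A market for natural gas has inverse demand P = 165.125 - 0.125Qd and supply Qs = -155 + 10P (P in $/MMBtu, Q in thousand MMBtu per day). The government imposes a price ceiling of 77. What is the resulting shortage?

Shortage = 90

Inverting to quantity form: Qd = 1321 - 8P.
Evaluating both curves at the ceiling price 77 gives Qd = 705, Qs = 615.
Shortage = Qd - Qs = 705 - 615 = 90.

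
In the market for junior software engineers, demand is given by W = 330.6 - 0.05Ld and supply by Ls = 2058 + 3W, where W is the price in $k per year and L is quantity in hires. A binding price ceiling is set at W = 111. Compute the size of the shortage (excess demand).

Solving each curve for L: Ld = 6612 - 20W.
At W = 111: Ld = 4392 and Ls = 2391.
Shortage = Ld - Ls = 4392 - 2391 = 2001.

Shortage = 2001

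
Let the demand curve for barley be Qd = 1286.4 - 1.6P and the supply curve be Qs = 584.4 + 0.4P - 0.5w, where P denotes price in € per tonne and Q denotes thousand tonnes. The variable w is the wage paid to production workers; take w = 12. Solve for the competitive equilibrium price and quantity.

With w = 12, supply is Qs = 578.4 + 0.4P.
Set Qd = Qs: 1286.4 - 1.6P = 578.4 + 0.4P, so 708 = 2P and P* = 354.
From the demand curve, Q* = 1286.4 - 1.6(354) = 720.

P* = 354, Q* = 720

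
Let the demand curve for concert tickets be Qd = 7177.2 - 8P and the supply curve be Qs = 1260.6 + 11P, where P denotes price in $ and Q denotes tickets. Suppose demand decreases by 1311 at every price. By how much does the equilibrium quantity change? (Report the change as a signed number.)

Equating demand and supply, 7177.2 - 8P = 1260.6 + 11P gives 19P = 5916.6, so P* = 311.4.
Then Q* = 7177.2 - 8(311.4) = 4686.
After the shift, demand is Qd = 5866.2 - 8P.
New equilibrium: 4605.6 = 19P, so P = 242.4 and Q = 3927.
ΔQ = 3927 - 4686 = -759.

ΔQ = -759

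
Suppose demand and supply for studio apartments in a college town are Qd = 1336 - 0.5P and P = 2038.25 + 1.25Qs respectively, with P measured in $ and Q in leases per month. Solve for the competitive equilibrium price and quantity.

Inverting to quantity form: Qs = -1630.6 + 0.8P.
Equating demand and supply, 1336 - 0.5P = -1630.6 + 0.8P gives 1.3P = 2966.6, so P* = 2282.
Then Q* = 1336 - 0.5(2282) = 195.

P* = 2282, Q* = 195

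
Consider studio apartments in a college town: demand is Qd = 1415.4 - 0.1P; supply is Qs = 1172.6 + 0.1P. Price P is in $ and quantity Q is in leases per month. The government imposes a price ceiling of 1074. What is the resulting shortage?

Shortage = 28

At P = 1074: Qd = 1308 and Qs = 1280.
Shortage = Qd - Qs = 1308 - 1280 = 28.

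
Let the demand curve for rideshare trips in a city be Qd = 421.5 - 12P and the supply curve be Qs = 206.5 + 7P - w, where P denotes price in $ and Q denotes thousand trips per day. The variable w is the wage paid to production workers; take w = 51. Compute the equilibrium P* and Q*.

P* = 14, Q* = 253.5

With w = 51, supply is Qs = 155.5 + 7P.
The market clears where 421.5 - 12P = 155.5 + 7P. Rearranging, 19P = 266, hence P* = 14.
Substitute back: Q* = 421.5 - 12(14) = 253.5.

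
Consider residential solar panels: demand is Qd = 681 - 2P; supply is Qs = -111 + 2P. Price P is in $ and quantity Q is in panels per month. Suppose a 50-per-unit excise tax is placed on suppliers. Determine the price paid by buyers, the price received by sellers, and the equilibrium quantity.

P_b = 223, P_s = 173, Q = 235

With a tax of 50 on suppliers, they supply based on the net price P_s = P_b - 50, so Qs = -211 + 2P_b.
Set Qd = Qs: 681 - 2P_b = -211 + 2P_b, so 892 = 4P_b and P_b = 223.
So P_s = 173 and the quantity traded is Q = 681 - 2(223) = 235.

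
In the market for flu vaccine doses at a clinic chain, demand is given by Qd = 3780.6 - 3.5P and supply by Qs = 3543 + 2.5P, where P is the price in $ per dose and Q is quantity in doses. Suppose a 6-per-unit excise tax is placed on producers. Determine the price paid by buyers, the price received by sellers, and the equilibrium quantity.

P_b = 42.1, P_s = 36.1, Q = 3633.25

With a tax of 6 on producers, they supply based on the net price P_s = P_b - 6, so Qs = 3528 + 2.5P_b.
Equate demand and the shifted supply: 3780.6 - 3.5P_b = 3528 + 2.5P_b, giving 6P_b = 252.6, so P_b = 42.1.
Then P_s = 42.1 - 6 = 36.1 and Q = 3780.6 - 3.5(42.1) = 3633.25.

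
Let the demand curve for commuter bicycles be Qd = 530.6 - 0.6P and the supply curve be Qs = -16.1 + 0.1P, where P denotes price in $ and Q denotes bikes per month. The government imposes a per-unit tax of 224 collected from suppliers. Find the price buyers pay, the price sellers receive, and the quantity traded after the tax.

The tax drives a wedge P_b - P_s = 224. Substituting P_s = P_b - 224 into supply: Qs = -38.5 + 0.1P_b.
Set Qd = Qs: 530.6 - 0.6P_b = -38.5 + 0.1P_b, so 569.1 = 0.7P_b and P_b = 813.
So P_s = 589 and the quantity traded is Q = 530.6 - 0.6(813) = 42.8.

P_b = 813, P_s = 589, Q = 42.8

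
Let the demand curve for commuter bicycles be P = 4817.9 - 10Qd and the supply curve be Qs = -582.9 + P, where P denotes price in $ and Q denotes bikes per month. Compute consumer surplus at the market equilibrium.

Rewriting in direct form: Qd = 481.79 - 0.1P.
At equilibrium Qd = Qs, so 481.79 - 0.1P = -582.9 + P; collecting terms, 1064.69 = 1.1P and P* = 967.9.
Substitute back: Q* = 481.79 - 0.1(967.9) = 385.
Demand choke price (Qd = 0): P = 481.79/0.1 = 4817.9. Consumer surplus = ½ × (4817.9 - 967.9) × 385 = 741125.

Consumer surplus = 741125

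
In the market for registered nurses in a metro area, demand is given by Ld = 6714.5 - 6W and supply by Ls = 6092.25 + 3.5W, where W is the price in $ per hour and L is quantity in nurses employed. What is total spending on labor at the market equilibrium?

At equilibrium Ld = Ls, so 6714.5 - 6W = 6092.25 + 3.5W; collecting terms, 622.25 = 9.5W and W* = 65.5.
Substitute back: L* = 6714.5 - 6(65.5) = 6321.5.
Total spending on labor = W* × L* = 65.5 × 6321.5 = 414058.25.

Total spending on labor = 414058.25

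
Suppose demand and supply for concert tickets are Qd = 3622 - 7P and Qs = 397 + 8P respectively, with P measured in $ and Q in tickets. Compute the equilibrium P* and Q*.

P* = 215, Q* = 2117

The market clears where 3622 - 7P = 397 + 8P. Rearranging, 15P = 3225, hence P* = 215.
Then Q* = 3622 - 7(215) = 2117.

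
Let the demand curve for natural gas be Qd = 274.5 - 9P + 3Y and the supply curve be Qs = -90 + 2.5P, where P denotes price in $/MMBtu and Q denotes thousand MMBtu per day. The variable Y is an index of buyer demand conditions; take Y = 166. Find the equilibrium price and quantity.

With Y = 166, demand is Qd = 772.5 - 9P.
At equilibrium Qd = Qs, so 772.5 - 9P = -90 + 2.5P; collecting terms, 862.5 = 11.5P and P* = 75.
From the demand curve, Q* = 772.5 - 9(75) = 97.5.

P* = 75, Q* = 97.5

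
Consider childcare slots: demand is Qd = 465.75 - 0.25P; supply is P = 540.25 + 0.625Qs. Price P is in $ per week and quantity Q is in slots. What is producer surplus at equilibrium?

Inverting to quantity form: Qs = -864.4 + 1.6P.
At equilibrium Qd = Qs, so 465.75 - 0.25P = -864.4 + 1.6P; collecting terms, 1330.15 = 1.85P and P* = 719.
Then Q* = 465.75 - 0.25(719) = 286.
Supply choke price (Qs = 0): P = 540.25. Producer surplus = ½ × (719 - 540.25) × 286 = 25561.25.

Producer surplus = 25561.25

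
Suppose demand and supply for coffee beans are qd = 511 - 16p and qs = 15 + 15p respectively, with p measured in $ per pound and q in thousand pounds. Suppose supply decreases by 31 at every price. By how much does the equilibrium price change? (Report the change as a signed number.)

Δp = 1

Set qd = qs: 511 - 16p = 15 + 15p, so 496 = 31p and p* = 16.
From the demand curve, q* = 511 - 16(16) = 255.
After the shift, supply is qs = -16 + 15p.
New equilibrium: 527 = 31p, so p = 17 and q = 239.
Δp = 17 - 16 = 1.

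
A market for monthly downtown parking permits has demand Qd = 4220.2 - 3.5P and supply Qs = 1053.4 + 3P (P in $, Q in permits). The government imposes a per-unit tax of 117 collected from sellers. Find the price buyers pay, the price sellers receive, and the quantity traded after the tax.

P_b = 541.2, P_s = 424.2, Q = 2326

The tax drives a wedge P_b - P_s = 117. Substituting P_s = P_b - 117 into supply: Qs = 702.4 + 3P_b.
Market clearing requires 4220.2 - 3.5P_b = 702.4 + 3P_b; hence 3517.8 = 6.5P_b and P_b = 541.2.
Then P_s = 541.2 - 117 = 424.2 and Q = 4220.2 - 3.5(541.2) = 2326.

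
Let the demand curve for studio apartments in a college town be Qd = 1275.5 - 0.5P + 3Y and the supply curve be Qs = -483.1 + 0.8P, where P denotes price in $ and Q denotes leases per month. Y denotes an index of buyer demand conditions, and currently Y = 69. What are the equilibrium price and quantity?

P* = 1512, Q* = 726.5

With Y = 69, demand is Qd = 1482.5 - 0.5P.
Set Qd = Qs: 1482.5 - 0.5P = -483.1 + 0.8P, so 1965.6 = 1.3P and P* = 1512.
Plugging P* into demand: Q* = 1482.5 - 0.5(1512) = 726.5.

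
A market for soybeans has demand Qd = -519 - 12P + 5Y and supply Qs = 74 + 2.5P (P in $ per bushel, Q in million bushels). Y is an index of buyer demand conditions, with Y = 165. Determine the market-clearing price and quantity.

P* = 16, Q* = 114

With Y = 165, demand is Qd = 306 - 12P.
Set Qd = Qs: 306 - 12P = 74 + 2.5P, so 232 = 14.5P and P* = 16.
Then Q* = 306 - 12(16) = 114.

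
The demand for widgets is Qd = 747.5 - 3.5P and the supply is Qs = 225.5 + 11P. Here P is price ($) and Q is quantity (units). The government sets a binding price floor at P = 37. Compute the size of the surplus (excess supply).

With P fixed at 37, quantity demanded is 618 and quantity supplied is 632.5.
Surplus = Qs - Qd = 632.5 - 618 = 14.5.

Surplus = 14.5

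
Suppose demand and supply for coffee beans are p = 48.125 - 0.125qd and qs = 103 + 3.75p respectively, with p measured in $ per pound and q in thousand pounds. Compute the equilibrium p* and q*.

p* = 24, q* = 193

Rewriting in direct form: qd = 385 - 8p.
Set qd = qs: 385 - 8p = 103 + 3.75p, so 282 = 11.75p and p* = 24.
Then q* = 385 - 8(24) = 193.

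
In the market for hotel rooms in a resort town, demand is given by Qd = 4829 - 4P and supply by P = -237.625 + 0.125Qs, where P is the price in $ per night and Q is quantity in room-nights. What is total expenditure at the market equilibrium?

Total expenditure = 940132

Inverting to quantity form: Qs = 1901 + 8P.
The market clears where 4829 - 4P = 1901 + 8P. Rearranging, 12P = 2928, hence P* = 244.
Plugging P* into demand: Q* = 4829 - 4(244) = 3853.
Total expenditure = P* × Q* = 244 × 3853 = 940132.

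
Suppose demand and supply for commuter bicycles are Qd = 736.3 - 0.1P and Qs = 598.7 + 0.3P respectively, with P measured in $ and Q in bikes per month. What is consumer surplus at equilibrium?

Consumer surplus = 2463318.05

Equating demand and supply, 736.3 - 0.1P = 598.7 + 0.3P gives 0.4P = 137.6, so P* = 344.
From the demand curve, Q* = 736.3 - 0.1(344) = 701.9.
Demand choke price (Qd = 0): P = 736.3/0.1 = 7363. Consumer surplus = ½ × (7363 - 344) × 701.9 = 2463318.05.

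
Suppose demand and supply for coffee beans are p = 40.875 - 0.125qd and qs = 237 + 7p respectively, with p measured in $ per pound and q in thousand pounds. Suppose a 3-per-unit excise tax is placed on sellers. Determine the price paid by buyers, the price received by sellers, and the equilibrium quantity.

p_b = 7.4, p_s = 4.4, q = 267.8

Rewriting in direct form: qd = 327 - 8p.
Sellers keep p_s = p_b - 3 per unit, so supply in terms of the buyer price is qs = 216 + 7p_b.
Market clearing requires 327 - 8p_b = 216 + 7p_b; hence 111 = 15p_b and p_b = 7.4.
Then p_s = 7.4 - 3 = 4.4 and q = 327 - 8(7.4) = 267.8.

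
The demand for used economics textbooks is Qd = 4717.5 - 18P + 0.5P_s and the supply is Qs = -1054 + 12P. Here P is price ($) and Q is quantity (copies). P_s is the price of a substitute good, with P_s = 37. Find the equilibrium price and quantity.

P* = 193, Q* = 1262

With P_s = 37, demand is Qd = 4736 - 18P.
The market clears where 4736 - 18P = -1054 + 12P. Rearranging, 30P = 5790, hence P* = 193.
From the demand curve, Q* = 4736 - 18(193) = 1262.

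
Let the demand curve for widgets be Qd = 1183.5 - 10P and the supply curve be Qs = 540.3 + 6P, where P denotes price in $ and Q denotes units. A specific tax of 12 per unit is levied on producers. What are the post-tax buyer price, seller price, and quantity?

P_b = 44.7, P_s = 32.7, Q = 736.5

The tax drives a wedge P_b - P_s = 12. Substituting P_s = P_b - 12 into supply: Qs = 468.3 + 6P_b.
Set Qd = Qs: 1183.5 - 10P_b = 468.3 + 6P_b, so 715.2 = 16P_b and P_b = 44.7.
So P_s = 32.7 and the quantity traded is Q = 1183.5 - 10(44.7) = 736.5.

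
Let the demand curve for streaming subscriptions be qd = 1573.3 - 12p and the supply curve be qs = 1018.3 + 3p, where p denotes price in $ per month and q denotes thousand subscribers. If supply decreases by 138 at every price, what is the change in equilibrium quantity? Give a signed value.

At equilibrium qd = qs, so 1573.3 - 12p = 1018.3 + 3p; collecting terms, 555 = 15p and p* = 37.
Substitute back: q* = 1573.3 - 12(37) = 1129.3.
After the shift, supply is qs = 880.3 + 3p.
Re-solving, 15p = 693 gives p = 46.2 and q = 1018.9.
Δq = 1018.9 - 1129.3 = -110.4.

Δq = -110.4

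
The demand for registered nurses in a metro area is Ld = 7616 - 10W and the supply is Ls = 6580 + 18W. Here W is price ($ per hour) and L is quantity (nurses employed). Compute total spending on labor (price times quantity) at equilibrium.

Set Ld = Ls: 7616 - 10W = 6580 + 18W, so 1036 = 28W and W* = 37.
Substitute back: L* = 7616 - 10(37) = 7246.
Total spending on labor = W* × L* = 37 × 7246 = 268102.

Total spending on labor = 268102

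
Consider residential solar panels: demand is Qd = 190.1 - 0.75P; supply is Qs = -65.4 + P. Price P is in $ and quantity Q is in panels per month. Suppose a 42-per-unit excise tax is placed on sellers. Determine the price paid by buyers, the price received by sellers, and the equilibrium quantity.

With a tax of 42 on sellers, they supply based on the net price P_s = P_b - 42, so Qs = -107.4 + P_b.
Market clearing requires 190.1 - 0.75P_b = -107.4 + P_b; hence 297.5 = 1.75P_b and P_b = 170.
So P_s = 128 and the quantity traded is Q = 190.1 - 0.75(170) = 62.6.

P_b = 170, P_s = 128, Q = 62.6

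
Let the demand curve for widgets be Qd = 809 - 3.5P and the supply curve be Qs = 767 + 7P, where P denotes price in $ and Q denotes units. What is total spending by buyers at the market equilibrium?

Set Qd = Qs: 809 - 3.5P = 767 + 7P, so 42 = 10.5P and P* = 4.
Then Q* = 809 - 3.5(4) = 795.
Total spending by buyers = P* × Q* = 4 × 795 = 3180.

Total spending by buyers = 3180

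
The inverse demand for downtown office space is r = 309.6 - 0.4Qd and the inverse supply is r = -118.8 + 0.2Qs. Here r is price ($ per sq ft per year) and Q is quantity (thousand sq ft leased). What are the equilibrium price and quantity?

r* = 24, Q* = 714

Inverting to quantity form: Qd = 774 - 2.5r and Qs = 594 + 5r.
The market clears where 774 - 2.5r = 594 + 5r. Rearranging, 7.5r = 180, hence r* = 24.
From the demand curve, Q* = 774 - 2.5(24) = 714.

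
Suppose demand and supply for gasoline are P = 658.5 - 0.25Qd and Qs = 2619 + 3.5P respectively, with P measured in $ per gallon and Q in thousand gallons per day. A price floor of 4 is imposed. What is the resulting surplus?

Rewriting in direct form: Qd = 2634 - 4P.
With P fixed at 4, quantity demanded is 2618 and quantity supplied is 2633.
Surplus = Qs - Qd = 2633 - 2618 = 15.

Surplus = 15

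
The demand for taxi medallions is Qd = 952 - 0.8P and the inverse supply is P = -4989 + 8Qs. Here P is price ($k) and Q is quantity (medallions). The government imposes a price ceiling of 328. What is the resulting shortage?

Shortage = 24.975

Inverting to quantity form: Qs = 623.625 + 0.125P.
At P = 328: Qd = 689.6 and Qs = 664.625.
Shortage = Qd - Qs = 689.6 - 664.625 = 24.975.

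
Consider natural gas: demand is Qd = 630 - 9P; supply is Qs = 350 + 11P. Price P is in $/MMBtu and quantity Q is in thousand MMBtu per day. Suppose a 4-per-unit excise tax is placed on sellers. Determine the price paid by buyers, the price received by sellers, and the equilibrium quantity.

The tax drives a wedge P_b - P_s = 4. Substituting P_s = P_b - 4 into supply: Qs = 306 + 11P_b.
Set Qd = Qs: 630 - 9P_b = 306 + 11P_b, so 324 = 20P_b and P_b = 16.2.
Then P_s = 16.2 - 4 = 12.2 and Q = 630 - 9(16.2) = 484.2.

P_b = 16.2, P_s = 12.2, Q = 484.2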